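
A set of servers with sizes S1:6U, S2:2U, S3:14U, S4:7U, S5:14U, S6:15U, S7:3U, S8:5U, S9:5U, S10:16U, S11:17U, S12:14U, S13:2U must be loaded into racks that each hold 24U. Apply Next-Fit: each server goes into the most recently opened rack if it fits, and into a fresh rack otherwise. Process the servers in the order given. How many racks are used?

6

S1 (6U) → rack 1 (remaining 18U)
S2 (2U) → rack 1 (remaining 16U)
S3 (14U) → rack 1 (remaining 2U)
S4 (7U) → rack 2 (remaining 17U)
S5 (14U) → rack 2 (remaining 3U)
S6 (15U) → rack 3 (remaining 9U)
S7 (3U) → rack 3 (remaining 6U)
S8 (5U) → rack 3 (remaining 1U)
S9 (5U) → rack 4 (remaining 19U)
S10 (16U) → rack 4 (remaining 3U)
S11 (17U) → rack 5 (remaining 7U)
S12 (14U) → rack 6 (remaining 10U)
S13 (2U) → rack 6 (remaining 8U)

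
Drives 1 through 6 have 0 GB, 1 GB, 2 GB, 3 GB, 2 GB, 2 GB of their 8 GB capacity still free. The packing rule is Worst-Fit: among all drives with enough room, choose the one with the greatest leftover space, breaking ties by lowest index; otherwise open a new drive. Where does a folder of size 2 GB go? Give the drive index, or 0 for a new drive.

4

Drives with room: drive 3 (2 GB), drive 4 (3 GB), drive 5 (2 GB), drive 6 (2 GB).
Most room is drive 4 with 3 GB free.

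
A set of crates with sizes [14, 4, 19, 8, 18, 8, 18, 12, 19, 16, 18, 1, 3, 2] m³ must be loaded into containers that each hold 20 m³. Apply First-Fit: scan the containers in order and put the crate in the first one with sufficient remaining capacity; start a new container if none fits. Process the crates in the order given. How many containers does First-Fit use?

14 m³ → container 1 (remaining 6 m³)
4 m³ → container 1 (remaining 2 m³)
19 m³ → container 2 (remaining 1 m³)
8 m³ → container 3 (remaining 12 m³)
18 m³ → container 4 (remaining 2 m³)
8 m³ → container 3 (remaining 4 m³)
18 m³ → container 5 (remaining 2 m³)
12 m³ → container 6 (remaining 8 m³)
19 m³ → container 7 (remaining 1 m³)
16 m³ → container 8 (remaining 4 m³)
18 m³ → container 9 (remaining 2 m³)
1 m³ → container 1 (remaining 1 m³)
3 m³ → container 3 (remaining 1 m³)
2 m³ → container 4 (remaining 0 m³)
Final containers: [14,4,1] [19] [8,8,3] [18,2] [18] [12] [19] [16] [18].

9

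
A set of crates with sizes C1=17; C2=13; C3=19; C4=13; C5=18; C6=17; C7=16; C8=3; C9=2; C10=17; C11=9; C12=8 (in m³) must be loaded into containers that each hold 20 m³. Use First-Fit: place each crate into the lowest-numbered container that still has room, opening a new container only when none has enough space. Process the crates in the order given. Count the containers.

9 containers

Put C1 (17 m³) in container 1; 3 m³ remain.
Put C2 (13 m³) in container 2; 7 m³ remain.
Put C3 (19 m³) in container 3; 1 m³ remain.
Put C4 (13 m³) in container 4; 7 m³ remain.
Put C5 (18 m³) in container 5; 2 m³ remain.
Put C6 (17 m³) in container 6; 3 m³ remain.
Put C7 (16 m³) in container 7; 4 m³ remain.
Put C8 (3 m³) in container 1; 0 m³ remain.
Put C9 (2 m³) in container 2; 5 m³ remain.
Put C10 (17 m³) in container 8; 3 m³ remain.
Put C11 (9 m³) in container 9; 11 m³ remain.
Put C12 (8 m³) in container 9; 3 m³ remain.
Final containers: [17,3] [13,2] [19] [13] [18] [17] [16] [17] [9,8].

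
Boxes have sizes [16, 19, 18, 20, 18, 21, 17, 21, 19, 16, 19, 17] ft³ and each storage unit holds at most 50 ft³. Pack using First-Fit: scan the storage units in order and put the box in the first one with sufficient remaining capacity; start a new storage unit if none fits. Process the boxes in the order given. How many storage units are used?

6

storage unit 1: place 16 ft³, 34 ft³ left
storage unit 1: place 19 ft³, 15 ft³ left
storage unit 2: place 18 ft³, 32 ft³ left
storage unit 2: place 20 ft³, 12 ft³ left
storage unit 3: place 18 ft³, 32 ft³ left
storage unit 3: place 21 ft³, 11 ft³ left
storage unit 4: place 17 ft³, 33 ft³ left
storage unit 4: place 21 ft³, 12 ft³ left
storage unit 5: place 19 ft³, 31 ft³ left
storage unit 5: place 16 ft³, 15 ft³ left
storage unit 6: place 19 ft³, 31 ft³ left
storage unit 6: place 17 ft³, 14 ft³ left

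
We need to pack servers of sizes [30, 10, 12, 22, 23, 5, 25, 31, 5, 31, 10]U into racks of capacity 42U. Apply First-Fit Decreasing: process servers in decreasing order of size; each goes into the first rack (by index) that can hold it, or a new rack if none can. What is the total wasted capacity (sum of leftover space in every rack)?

Sorted descending: 31, 31, 30, 25, 23, 22, 12, 10, 10, 5, 5.
Put 31U in rack 1; 11U remain.
Put 31U in rack 2; 11U remain.
Put 30U in rack 3; 12U remain.
Put 25U in rack 4; 17U remain.
Put 23U in rack 5; 19U remain.
Put 22U in rack 6; 20U remain.
Put 12U in rack 3; 0U remain.
Put 10U in rack 1; 1U remain.
Put 10U in rack 2; 1U remain.
Put 5U in rack 4; 12U remain.
Put 5U in rack 4; 7U remain.
6 racks × 42U = 252U; used 204U; unused 48U.

48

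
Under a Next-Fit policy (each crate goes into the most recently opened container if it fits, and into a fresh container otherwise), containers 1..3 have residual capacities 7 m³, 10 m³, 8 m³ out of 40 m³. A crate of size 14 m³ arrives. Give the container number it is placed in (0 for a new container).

Next-Fit only looks at container 3, which has 8 m³ free.
14 m³ does not fit, so a new container is opened.

0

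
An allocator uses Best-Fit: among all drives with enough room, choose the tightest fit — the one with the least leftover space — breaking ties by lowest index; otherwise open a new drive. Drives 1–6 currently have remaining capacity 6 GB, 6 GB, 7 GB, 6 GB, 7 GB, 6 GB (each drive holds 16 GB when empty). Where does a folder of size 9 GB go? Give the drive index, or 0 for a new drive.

0

No drive has ≥ 9 GB free, so a new drive is opened.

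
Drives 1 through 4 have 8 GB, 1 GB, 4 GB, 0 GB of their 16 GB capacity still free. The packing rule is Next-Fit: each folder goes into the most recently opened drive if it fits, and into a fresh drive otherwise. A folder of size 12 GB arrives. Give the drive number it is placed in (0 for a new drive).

0

Next-Fit only looks at drive 4, which has 0 GB free.
12 GB does not fit, so a new drive is opened.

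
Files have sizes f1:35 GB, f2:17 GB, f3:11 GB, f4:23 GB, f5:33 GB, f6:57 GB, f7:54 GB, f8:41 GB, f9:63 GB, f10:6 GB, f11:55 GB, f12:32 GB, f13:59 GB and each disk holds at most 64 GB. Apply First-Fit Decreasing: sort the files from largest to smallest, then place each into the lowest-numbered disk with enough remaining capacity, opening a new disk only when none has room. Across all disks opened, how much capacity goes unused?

Sorted descending: 63, 59, 57, 55, 54, 41, 35, 33, 32, 23, 17, 11, 6.
63 GB → disk 1 (remaining 1 GB)
59 GB → disk 2 (remaining 5 GB)
57 GB → disk 3 (remaining 7 GB)
55 GB → disk 4 (remaining 9 GB)
54 GB → disk 5 (remaining 10 GB)
41 GB → disk 6 (remaining 23 GB)
35 GB → disk 7 (remaining 29 GB)
33 GB → disk 8 (remaining 31 GB)
32 GB → disk 9 (remaining 32 GB)
23 GB → disk 6 (remaining 0 GB)
17 GB → disk 7 (remaining 12 GB)
11 GB → disk 7 (remaining 1 GB)
6 GB → disk 3 (remaining 1 GB)
9 disks × 64 GB = 576 GB; used 486 GB; unused 90 GB.

90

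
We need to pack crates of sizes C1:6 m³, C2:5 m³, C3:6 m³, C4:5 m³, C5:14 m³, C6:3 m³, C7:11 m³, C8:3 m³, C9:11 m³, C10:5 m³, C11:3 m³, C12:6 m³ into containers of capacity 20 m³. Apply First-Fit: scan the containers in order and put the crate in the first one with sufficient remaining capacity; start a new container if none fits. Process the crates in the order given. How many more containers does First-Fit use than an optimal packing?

0

First-Fit: [6,5,6,3] [5,14] [11,3,5] [11,3,6] → 4 containers.
Total size 78 m³; any packing needs at least ⌈78/20⌉ = 4 containers.
So 4 is already optimal.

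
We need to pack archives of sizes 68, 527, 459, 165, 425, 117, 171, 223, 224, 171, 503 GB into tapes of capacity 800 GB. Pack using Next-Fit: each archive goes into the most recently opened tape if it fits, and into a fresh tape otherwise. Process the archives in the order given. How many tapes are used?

68 GB → tape 1 (remaining 732 GB)
527 GB → tape 1 (remaining 205 GB)
459 GB → tape 2 (remaining 341 GB)
165 GB → tape 2 (remaining 176 GB)
425 GB → tape 3 (remaining 375 GB)
117 GB → tape 3 (remaining 258 GB)
171 GB → tape 3 (remaining 87 GB)
223 GB → tape 4 (remaining 577 GB)
224 GB → tape 4 (remaining 353 GB)
171 GB → tape 4 (remaining 182 GB)
503 GB → tape 5 (remaining 297 GB)

5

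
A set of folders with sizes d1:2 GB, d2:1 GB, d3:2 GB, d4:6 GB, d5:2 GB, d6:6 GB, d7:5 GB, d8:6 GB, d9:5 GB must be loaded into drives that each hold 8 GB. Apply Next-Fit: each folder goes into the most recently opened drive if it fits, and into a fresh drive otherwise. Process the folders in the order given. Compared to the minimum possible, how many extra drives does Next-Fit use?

Next-Fit: [2,1,2] [6,2] [6] [5] [6] [5] → 6 drives.
Total size 35 GB; any packing needs at least ⌈35/8⌉ = 5 drives.
An optimal packing achieves that bound: [6,2] [6,2] [6,2] [5,1] [5] → 5 drives.
Excess: 6 − 5 = 1.

1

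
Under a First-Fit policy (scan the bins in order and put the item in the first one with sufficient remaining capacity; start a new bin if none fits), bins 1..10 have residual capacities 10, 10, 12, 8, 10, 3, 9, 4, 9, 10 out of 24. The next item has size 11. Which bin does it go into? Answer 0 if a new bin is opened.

Bins with room: bin 3 (12).
The first with room is bin 3.

3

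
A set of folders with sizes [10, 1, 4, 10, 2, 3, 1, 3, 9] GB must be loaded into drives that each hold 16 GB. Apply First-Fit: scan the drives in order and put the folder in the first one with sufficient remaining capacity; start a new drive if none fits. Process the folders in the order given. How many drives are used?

drive 1: place 10 GB, 6 GB left
drive 1: place 1 GB, 5 GB left
drive 1: place 4 GB, 1 GB left
drive 2: place 10 GB, 6 GB left
drive 2: place 2 GB, 4 GB left
drive 2: place 3 GB, 1 GB left
drive 1: place 1 GB, 0 GB left
drive 3: place 3 GB, 13 GB left
drive 3: place 9 GB, 4 GB left
Final drives: [10,1,4,1] [10,2,3] [3,9].

3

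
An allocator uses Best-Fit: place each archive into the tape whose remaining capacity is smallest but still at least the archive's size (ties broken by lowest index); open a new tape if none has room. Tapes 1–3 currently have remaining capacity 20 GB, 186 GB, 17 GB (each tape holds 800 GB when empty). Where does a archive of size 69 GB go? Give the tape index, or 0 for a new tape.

Tapes with room: tape 2 (186 GB).
Tightest fit is tape 2 with 186 GB free.

2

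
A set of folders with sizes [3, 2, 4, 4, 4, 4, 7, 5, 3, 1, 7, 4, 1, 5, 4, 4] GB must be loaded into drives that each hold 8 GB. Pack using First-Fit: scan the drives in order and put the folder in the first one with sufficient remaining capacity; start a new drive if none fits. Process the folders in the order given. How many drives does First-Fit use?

9

drive 1: place 3 GB, 5 GB left
drive 1: place 2 GB, 3 GB left
drive 2: place 4 GB, 4 GB left
drive 2: place 4 GB, 0 GB left
drive 3: place 4 GB, 4 GB left
drive 3: place 4 GB, 0 GB left
drive 4: place 7 GB, 1 GB left
drive 5: place 5 GB, 3 GB left
drive 1: place 3 GB, 0 GB left
drive 4: place 1 GB, 0 GB left
drive 6: place 7 GB, 1 GB left
drive 7: place 4 GB, 4 GB left
drive 5: place 1 GB, 2 GB left
drive 8: place 5 GB, 3 GB left
drive 7: place 4 GB, 0 GB left
drive 9: place 4 GB, 4 GB left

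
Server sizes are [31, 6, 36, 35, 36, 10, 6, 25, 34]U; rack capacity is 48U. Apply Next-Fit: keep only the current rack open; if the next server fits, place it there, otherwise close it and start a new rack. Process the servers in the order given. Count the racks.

rack 1: place 31U, 17U left
rack 1: place 6U, 11U left
rack 2: place 36U, 12U left
rack 3: place 35U, 13U left
rack 4: place 36U, 12U left
rack 4: place 10U, 2U left
rack 5: place 6U, 42U left
rack 5: place 25U, 17U left
rack 6: place 34U, 14U left
Final racks: [31,6] [36] [35] [36,10] [6,25] [34].

6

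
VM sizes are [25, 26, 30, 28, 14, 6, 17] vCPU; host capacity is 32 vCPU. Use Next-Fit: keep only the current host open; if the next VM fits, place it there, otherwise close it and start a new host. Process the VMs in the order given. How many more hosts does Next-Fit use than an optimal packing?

1

Next-Fit: [25] [26] [30] [28] [14,6] [17] → 6 hosts.
Total size 146 vCPU; any packing needs at least ⌈146/32⌉ = 5 hosts.
An optimal packing achieves that bound: [30] [28] [26,6] [25] [17,14] → 5 hosts.
Excess: 6 − 5 = 1.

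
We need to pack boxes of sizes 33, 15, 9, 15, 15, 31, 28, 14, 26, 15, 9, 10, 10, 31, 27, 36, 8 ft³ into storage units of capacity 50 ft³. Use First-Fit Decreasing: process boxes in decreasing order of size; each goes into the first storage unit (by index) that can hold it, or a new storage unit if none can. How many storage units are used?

8 storage units

Sorted descending: 36, 33, 31, 31, 28, 27, 26, 15, 15, 15, 15, 14, 10, 10, 9, 9, 8.
storage unit 1: place 36 ft³, 14 ft³ left
storage unit 2: place 33 ft³, 17 ft³ left
storage unit 3: place 31 ft³, 19 ft³ left
storage unit 4: place 31 ft³, 19 ft³ left
storage unit 5: place 28 ft³, 22 ft³ left
storage unit 6: place 27 ft³, 23 ft³ left
storage unit 7: place 26 ft³, 24 ft³ left
storage unit 2: place 15 ft³, 2 ft³ left
storage unit 3: place 15 ft³, 4 ft³ left
storage unit 4: place 15 ft³, 4 ft³ left
storage unit 5: place 15 ft³, 7 ft³ left
storage unit 1: place 14 ft³, 0 ft³ left
storage unit 6: place 10 ft³, 13 ft³ left
storage unit 6: place 10 ft³, 3 ft³ left
storage unit 7: place 9 ft³, 15 ft³ left
storage unit 7: place 9 ft³, 6 ft³ left
storage unit 8: place 8 ft³, 42 ft³ left
Final storage units: [36,14] [33,15] [31,15] [31,15] [28,15] [27,10,10] [26,9,9] [8].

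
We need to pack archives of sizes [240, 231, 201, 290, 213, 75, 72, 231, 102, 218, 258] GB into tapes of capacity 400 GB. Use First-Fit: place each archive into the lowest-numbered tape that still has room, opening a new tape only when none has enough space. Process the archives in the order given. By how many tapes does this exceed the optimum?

First-Fit: [240,75,72] [231,102] [201] [290] [213] [231] [218] [258] → 8 tapes.
8 archives exceed 200 GB (half the capacity), and no two of those can share a tape, so at least 8 tapes are needed.
So 8 is already optimal.

0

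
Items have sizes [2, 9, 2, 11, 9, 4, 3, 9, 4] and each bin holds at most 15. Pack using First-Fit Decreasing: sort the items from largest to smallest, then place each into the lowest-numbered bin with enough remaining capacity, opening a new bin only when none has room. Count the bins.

Sorted descending: 11, 9, 9, 9, 4, 4, 3, 2, 2.
11 → bin 1 (remaining 4)
9 → bin 2 (remaining 6)
9 → bin 3 (remaining 6)
9 → bin 4 (remaining 6)
4 → bin 1 (remaining 0)
4 → bin 2 (remaining 2)
3 → bin 3 (remaining 3)
2 → bin 2 (remaining 0)
2 → bin 3 (remaining 1)
Final bins: [11,4] [9,4,2] [9,3,2] [9].

4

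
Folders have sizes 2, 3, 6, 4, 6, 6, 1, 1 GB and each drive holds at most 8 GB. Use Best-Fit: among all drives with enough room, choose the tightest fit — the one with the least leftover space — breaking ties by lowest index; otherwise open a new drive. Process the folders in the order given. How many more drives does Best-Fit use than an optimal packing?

1

Best-Fit: [2,3] [6,1,1] [4] [6] [6] → 5 drives.
Total size 29 GB; any packing needs at least ⌈29/8⌉ = 4 drives.
An optimal packing achieves that bound: [6,2] [6,1,1] [6] [4,3] → 4 drives.
Excess: 5 − 4 = 1.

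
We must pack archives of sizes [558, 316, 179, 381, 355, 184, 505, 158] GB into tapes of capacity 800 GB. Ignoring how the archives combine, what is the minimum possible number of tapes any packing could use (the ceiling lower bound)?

4

Total size = 558 + 316 + 179 + 381 + 355 + 184 + 505 + 158 = 2636 GB.
⌈2636 / 800⌉ = 4.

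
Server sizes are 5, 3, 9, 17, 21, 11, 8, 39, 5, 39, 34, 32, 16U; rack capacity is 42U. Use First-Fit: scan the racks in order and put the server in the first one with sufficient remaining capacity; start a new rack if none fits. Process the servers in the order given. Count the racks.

7

5U → rack 1 (remaining 37U)
3U → rack 1 (remaining 34U)
9U → rack 1 (remaining 25U)
17U → rack 1 (remaining 8U)
21U → rack 2 (remaining 21U)
11U → rack 2 (remaining 10U)
8U → rack 1 (remaining 0U)
39U → rack 3 (remaining 3U)
5U → rack 2 (remaining 5U)
39U → rack 4 (remaining 3U)
34U → rack 5 (remaining 8U)
32U → rack 6 (remaining 10U)
16U → rack 7 (remaining 26U)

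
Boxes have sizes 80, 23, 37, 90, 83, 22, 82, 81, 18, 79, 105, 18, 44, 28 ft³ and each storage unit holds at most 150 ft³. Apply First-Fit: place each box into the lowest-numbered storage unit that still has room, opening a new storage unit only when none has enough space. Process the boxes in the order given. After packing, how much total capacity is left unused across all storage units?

260

80 ft³ → storage unit 1 (remaining 70 ft³)
23 ft³ → storage unit 1 (remaining 47 ft³)
37 ft³ → storage unit 1 (remaining 10 ft³)
90 ft³ → storage unit 2 (remaining 60 ft³)
83 ft³ → storage unit 3 (remaining 67 ft³)
22 ft³ → storage unit 2 (remaining 38 ft³)
82 ft³ → storage unit 4 (remaining 68 ft³)
81 ft³ → storage unit 5 (remaining 69 ft³)
18 ft³ → storage unit 2 (remaining 20 ft³)
79 ft³ → storage unit 6 (remaining 71 ft³)
105 ft³ → storage unit 7 (remaining 45 ft³)
18 ft³ → storage unit 2 (remaining 2 ft³)
44 ft³ → storage unit 3 (remaining 23 ft³)
28 ft³ → storage unit 4 (remaining 40 ft³)
7 storage units × 150 ft³ = 1050 ft³; used 790 ft³; unused 260 ft³.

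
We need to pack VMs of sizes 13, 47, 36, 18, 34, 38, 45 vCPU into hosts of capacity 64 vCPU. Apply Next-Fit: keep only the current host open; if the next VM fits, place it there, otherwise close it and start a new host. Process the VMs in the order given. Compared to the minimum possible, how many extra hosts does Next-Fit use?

0

Next-Fit: [13,47] [36,18] [34] [38] [45] → 5 hosts.
5 VMs exceed 32 vCPU (half the capacity), and no two of those can share a host, so at least 5 hosts are needed.
So 5 is already optimal.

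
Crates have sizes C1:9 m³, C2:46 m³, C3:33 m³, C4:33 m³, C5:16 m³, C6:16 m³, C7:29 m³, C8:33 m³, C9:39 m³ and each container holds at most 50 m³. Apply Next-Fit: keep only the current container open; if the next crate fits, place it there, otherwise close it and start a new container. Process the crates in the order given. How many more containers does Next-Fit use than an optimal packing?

Next-Fit: [9] [46] [33] [33,16] [16,29] [33] [39] → 7 containers.
Total size 254 m³; any packing needs at least ⌈254/50⌉ = 6 containers.
An optimal packing achieves that bound: [46] [39,9] [33,16] [33,16] [33] [29] → 6 containers.
Excess: 7 − 6 = 1.

1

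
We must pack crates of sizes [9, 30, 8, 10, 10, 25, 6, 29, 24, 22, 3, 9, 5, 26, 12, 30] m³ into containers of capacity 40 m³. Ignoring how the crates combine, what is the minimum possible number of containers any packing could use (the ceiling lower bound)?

7

Total size = 9 + 30 + 8 + 10 + 10 + 25 + 6 + 29 + 24 + 22 + 3 + 9 + 5 + 26 + 12 + 30 = 258 m³.
⌈258 / 40⌉ = 7.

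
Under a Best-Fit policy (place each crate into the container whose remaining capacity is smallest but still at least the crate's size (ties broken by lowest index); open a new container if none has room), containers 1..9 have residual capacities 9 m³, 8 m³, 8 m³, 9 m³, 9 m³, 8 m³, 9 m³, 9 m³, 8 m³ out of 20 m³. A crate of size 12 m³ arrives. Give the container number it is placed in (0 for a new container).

No container has ≥ 12 m³ free, so a new container is opened.

0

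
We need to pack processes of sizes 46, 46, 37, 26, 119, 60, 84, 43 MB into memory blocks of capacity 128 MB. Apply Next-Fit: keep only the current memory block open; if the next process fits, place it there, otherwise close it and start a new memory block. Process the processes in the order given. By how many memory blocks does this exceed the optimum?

Next-Fit: [46,46] [37,26] [119] [60] [84,43] → 5 memory blocks.
Total size 461 MB; any packing needs at least ⌈461/128⌉ = 4 memory blocks.
An optimal packing achieves that bound: [119] [84,43] [60,46] [46,37,26] → 4 memory blocks.
Excess: 5 − 4 = 1.

1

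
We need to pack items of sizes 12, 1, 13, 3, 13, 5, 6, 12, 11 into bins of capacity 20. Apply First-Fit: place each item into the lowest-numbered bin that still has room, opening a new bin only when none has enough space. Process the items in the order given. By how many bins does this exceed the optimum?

0

First-Fit: [12,1,3] [13,5] [13,6] [12] [11] → 5 bins.
5 items exceed 10 (half the capacity), and no two of those can share a bin, so at least 5 bins are needed.
So 5 is already optimal.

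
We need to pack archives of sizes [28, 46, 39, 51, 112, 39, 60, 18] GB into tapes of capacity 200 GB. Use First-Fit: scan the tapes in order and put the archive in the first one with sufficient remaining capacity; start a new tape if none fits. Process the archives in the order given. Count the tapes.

3

Put 28 GB in tape 1; 172 GB remain.
Put 46 GB in tape 1; 126 GB remain.
Put 39 GB in tape 1; 87 GB remain.
Put 51 GB in tape 1; 36 GB remain.
Put 112 GB in tape 2; 88 GB remain.
Put 39 GB in tape 2; 49 GB remain.
Put 60 GB in tape 3; 140 GB remain.
Put 18 GB in tape 1; 18 GB remain.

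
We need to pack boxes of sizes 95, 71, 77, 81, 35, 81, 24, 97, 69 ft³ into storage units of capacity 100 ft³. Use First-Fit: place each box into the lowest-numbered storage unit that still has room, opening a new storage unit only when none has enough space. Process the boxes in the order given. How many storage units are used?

8

Put 95 ft³ in storage unit 1; 5 ft³ remain.
Put 71 ft³ in storage unit 2; 29 ft³ remain.
Put 77 ft³ in storage unit 3; 23 ft³ remain.
Put 81 ft³ in storage unit 4; 19 ft³ remain.
Put 35 ft³ in storage unit 5; 65 ft³ remain.
Put 81 ft³ in storage unit 6; 19 ft³ remain.
Put 24 ft³ in storage unit 2; 5 ft³ remain.
Put 97 ft³ in storage unit 7; 3 ft³ remain.
Put 69 ft³ in storage unit 8; 31 ft³ remain.
Final storage units: [95] [71,24] [77] [81] [35] [81] [97] [69].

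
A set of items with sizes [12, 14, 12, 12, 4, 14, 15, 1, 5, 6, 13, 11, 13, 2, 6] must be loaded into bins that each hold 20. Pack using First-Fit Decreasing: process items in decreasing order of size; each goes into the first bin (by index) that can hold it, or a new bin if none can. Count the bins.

Sorted descending: 15, 14, 14, 13, 13, 12, 12, 12, 11, 6, 6, 5, 4, 2, 1.
Put 15 in bin 1; 5 remain.
Put 14 in bin 2; 6 remain.
Put 14 in bin 3; 6 remain.
Put 13 in bin 4; 7 remain.
Put 13 in bin 5; 7 remain.
Put 12 in bin 6; 8 remain.
Put 12 in bin 7; 8 remain.
Put 12 in bin 8; 8 remain.
Put 11 in bin 9; 9 remain.
Put 6 in bin 2; 0 remain.
Put 6 in bin 3; 0 remain.
Put 5 in bin 1; 0 remain.
Put 4 in bin 4; 3 remain.
Put 2 in bin 4; 1 remain.
Put 1 in bin 4; 0 remain.

9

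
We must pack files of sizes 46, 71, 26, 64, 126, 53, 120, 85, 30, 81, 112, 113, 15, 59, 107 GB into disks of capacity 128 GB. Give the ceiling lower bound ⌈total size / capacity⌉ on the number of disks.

9

Total size = 46 + 71 + 26 + 64 + 126 + 53 + 120 + 85 + 30 + 81 + 112 + 113 + 15 + 59 + 107 = 1108 GB.
⌈1108 / 128⌉ = 9.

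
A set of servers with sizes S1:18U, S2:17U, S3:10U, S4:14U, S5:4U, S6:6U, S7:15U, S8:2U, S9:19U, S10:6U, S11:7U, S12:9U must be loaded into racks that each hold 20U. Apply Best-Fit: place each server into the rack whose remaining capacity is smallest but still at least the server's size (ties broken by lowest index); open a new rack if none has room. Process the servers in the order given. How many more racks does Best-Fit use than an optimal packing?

1

Best-Fit: [18,2] [17] [10,6] [14,4] [15] [19] [6,7] [9] → 8 racks.
Total size 127U; any packing needs at least ⌈127/20⌉ = 7 racks.
An optimal packing achieves that bound: [19] [18,2] [17] [15,4] [14,6] [10,9] [7,6] → 7 racks.
Excess: 8 − 7 = 1.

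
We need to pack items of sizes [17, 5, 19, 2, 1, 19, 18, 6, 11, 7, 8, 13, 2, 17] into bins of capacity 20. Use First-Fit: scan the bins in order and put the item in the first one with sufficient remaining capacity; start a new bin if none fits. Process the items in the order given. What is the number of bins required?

8

17 → bin 1 (remaining 3)
5 → bin 2 (remaining 15)
19 → bin 3 (remaining 1)
2 → bin 1 (remaining 1)
1 → bin 1 (remaining 0)
19 → bin 4 (remaining 1)
18 → bin 5 (remaining 2)
6 → bin 2 (remaining 9)
11 → bin 6 (remaining 9)
7 → bin 2 (remaining 2)
8 → bin 6 (remaining 1)
13 → bin 7 (remaining 7)
2 → bin 2 (remaining 0)
17 → bin 8 (remaining 3)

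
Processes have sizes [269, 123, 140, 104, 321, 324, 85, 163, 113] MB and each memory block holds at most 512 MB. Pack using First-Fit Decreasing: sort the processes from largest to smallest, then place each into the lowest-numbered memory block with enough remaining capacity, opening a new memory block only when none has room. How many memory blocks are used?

4 memory blocks

Sorted descending: 324, 321, 269, 163, 140, 123, 113, 104, 85.
324 MB → memory block 1 (remaining 188 MB)
321 MB → memory block 2 (remaining 191 MB)
269 MB → memory block 3 (remaining 243 MB)
163 MB → memory block 1 (remaining 25 MB)
140 MB → memory block 2 (remaining 51 MB)
123 MB → memory block 3 (remaining 120 MB)
113 MB → memory block 3 (remaining 7 MB)
104 MB → memory block 4 (remaining 408 MB)
85 MB → memory block 4 (remaining 323 MB)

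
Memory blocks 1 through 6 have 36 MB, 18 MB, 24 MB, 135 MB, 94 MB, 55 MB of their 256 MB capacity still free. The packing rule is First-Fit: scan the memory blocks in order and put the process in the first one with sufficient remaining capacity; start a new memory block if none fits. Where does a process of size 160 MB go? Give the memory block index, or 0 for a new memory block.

0

No memory block has ≥ 160 MB free, so a new memory block is opened.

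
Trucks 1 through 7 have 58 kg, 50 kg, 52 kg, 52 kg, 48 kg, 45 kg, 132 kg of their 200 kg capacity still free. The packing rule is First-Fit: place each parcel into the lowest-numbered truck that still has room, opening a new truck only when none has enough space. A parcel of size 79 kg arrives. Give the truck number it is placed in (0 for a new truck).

7

Trucks with room: truck 7 (132 kg).
The first with room is truck 7.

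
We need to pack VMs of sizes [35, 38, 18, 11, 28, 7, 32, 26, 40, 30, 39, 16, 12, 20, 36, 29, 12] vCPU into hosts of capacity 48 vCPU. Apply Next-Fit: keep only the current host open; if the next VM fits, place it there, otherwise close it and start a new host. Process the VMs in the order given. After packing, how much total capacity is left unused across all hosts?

147

35 vCPU → host 1 (remaining 13 vCPU)
38 vCPU → host 2 (remaining 10 vCPU)
18 vCPU → host 3 (remaining 30 vCPU)
11 vCPU → host 3 (remaining 19 vCPU)
28 vCPU → host 4 (remaining 20 vCPU)
7 vCPU → host 4 (remaining 13 vCPU)
32 vCPU → host 5 (remaining 16 vCPU)
26 vCPU → host 6 (remaining 22 vCPU)
40 vCPU → host 7 (remaining 8 vCPU)
30 vCPU → host 8 (remaining 18 vCPU)
39 vCPU → host 9 (remaining 9 vCPU)
16 vCPU → host 10 (remaining 32 vCPU)
12 vCPU → host 10 (remaining 20 vCPU)
20 vCPU → host 10 (remaining 0 vCPU)
36 vCPU → host 11 (remaining 12 vCPU)
29 vCPU → host 12 (remaining 19 vCPU)
12 vCPU → host 12 (remaining 7 vCPU)
12 hosts × 48 vCPU = 576 vCPU; used 429 vCPU; unused 147 vCPU.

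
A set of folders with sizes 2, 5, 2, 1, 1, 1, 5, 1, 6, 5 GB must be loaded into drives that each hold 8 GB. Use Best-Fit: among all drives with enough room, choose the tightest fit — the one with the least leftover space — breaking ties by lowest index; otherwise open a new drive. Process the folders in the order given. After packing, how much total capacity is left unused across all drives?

Put 2 GB in drive 1; 6 GB remain.
Put 5 GB in drive 1; 1 GB remain.
Put 2 GB in drive 2; 6 GB remain.
Put 1 GB in drive 1; 0 GB remain.
Put 1 GB in drive 2; 5 GB remain.
Put 1 GB in drive 2; 4 GB remain.
Put 5 GB in drive 3; 3 GB remain.
Put 1 GB in drive 3; 2 GB remain.
Put 6 GB in drive 4; 2 GB remain.
Put 5 GB in drive 5; 3 GB remain.
5 drives × 8 GB = 40 GB; used 29 GB; unused 11 GB.

11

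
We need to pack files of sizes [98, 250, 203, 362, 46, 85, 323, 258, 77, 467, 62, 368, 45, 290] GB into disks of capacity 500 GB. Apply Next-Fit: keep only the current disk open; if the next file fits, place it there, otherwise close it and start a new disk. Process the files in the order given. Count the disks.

98 GB → disk 1 (remaining 402 GB)
250 GB → disk 1 (remaining 152 GB)
203 GB → disk 2 (remaining 297 GB)
362 GB → disk 3 (remaining 138 GB)
46 GB → disk 3 (remaining 92 GB)
85 GB → disk 3 (remaining 7 GB)
323 GB → disk 4 (remaining 177 GB)
258 GB → disk 5 (remaining 242 GB)
77 GB → disk 5 (remaining 165 GB)
467 GB → disk 6 (remaining 33 GB)
62 GB → disk 7 (remaining 438 GB)
368 GB → disk 7 (remaining 70 GB)
45 GB → disk 7 (remaining 25 GB)
290 GB → disk 8 (remaining 210 GB)
Final disks: [98,250] [203] [362,46,85] [323] [258,77] [467] [62,368,45] [290].

8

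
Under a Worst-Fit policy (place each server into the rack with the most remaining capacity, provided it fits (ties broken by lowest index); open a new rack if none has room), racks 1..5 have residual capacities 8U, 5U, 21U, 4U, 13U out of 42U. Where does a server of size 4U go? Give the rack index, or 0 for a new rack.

Racks with room: rack 1 (8U), rack 2 (5U), rack 3 (21U), rack 4 (4U), rack 5 (13U).
Most room is rack 3 with 21U free.

3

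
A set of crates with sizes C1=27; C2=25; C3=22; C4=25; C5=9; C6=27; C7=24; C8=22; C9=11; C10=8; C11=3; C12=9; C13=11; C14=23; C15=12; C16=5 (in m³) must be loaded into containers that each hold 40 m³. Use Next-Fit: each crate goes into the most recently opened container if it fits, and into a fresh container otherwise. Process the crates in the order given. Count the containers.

9 containers

C1 (27 m³) → container 1 (remaining 13 m³)
C2 (25 m³) → container 2 (remaining 15 m³)
C3 (22 m³) → container 3 (remaining 18 m³)
C4 (25 m³) → container 4 (remaining 15 m³)
C5 (9 m³) → container 4 (remaining 6 m³)
C6 (27 m³) → container 5 (remaining 13 m³)
C7 (24 m³) → container 6 (remaining 16 m³)
C8 (22 m³) → container 7 (remaining 18 m³)
C9 (11 m³) → container 7 (remaining 7 m³)
C10 (8 m³) → container 8 (remaining 32 m³)
C11 (3 m³) → container 8 (remaining 29 m³)
C12 (9 m³) → container 8 (remaining 20 m³)
C13 (11 m³) → container 8 (remaining 9 m³)
C14 (23 m³) → container 9 (remaining 17 m³)
C15 (12 m³) → container 9 (remaining 5 m³)
C16 (5 m³) → container 9 (remaining 0 m³)
Final containers: [27] [25] [22] [25,9] [27] [24] [22,11] [8,3,9,11] [23,12,5].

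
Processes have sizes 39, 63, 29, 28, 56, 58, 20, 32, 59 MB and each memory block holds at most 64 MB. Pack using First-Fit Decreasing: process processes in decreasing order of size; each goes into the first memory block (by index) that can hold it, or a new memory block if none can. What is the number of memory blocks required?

Sorted descending: 63, 59, 58, 56, 39, 32, 29, 28, 20.
63 MB → memory block 1 (remaining 1 MB)
59 MB → memory block 2 (remaining 5 MB)
58 MB → memory block 3 (remaining 6 MB)
56 MB → memory block 4 (remaining 8 MB)
39 MB → memory block 5 (remaining 25 MB)
32 MB → memory block 6 (remaining 32 MB)
29 MB → memory block 6 (remaining 3 MB)
28 MB → memory block 7 (remaining 36 MB)
20 MB → memory block 5 (remaining 5 MB)
Final memory blocks: [63] [59] [58] [56] [39,20] [32,29] [28].

7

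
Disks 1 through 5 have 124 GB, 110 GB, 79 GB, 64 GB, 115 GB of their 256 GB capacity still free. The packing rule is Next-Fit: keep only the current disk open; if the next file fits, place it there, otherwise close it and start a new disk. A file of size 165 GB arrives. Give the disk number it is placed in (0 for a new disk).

0

Next-Fit only looks at disk 5, which has 115 GB free.
165 GB does not fit, so a new disk is opened.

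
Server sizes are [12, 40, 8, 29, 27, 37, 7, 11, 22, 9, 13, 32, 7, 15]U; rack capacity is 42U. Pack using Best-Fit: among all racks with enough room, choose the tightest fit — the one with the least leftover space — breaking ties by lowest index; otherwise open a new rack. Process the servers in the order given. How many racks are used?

7 racks

12U → rack 1 (remaining 30U)
40U → rack 2 (remaining 2U)
8U → rack 1 (remaining 22U)
29U → rack 3 (remaining 13U)
27U → rack 4 (remaining 15U)
37U → rack 5 (remaining 5U)
7U → rack 3 (remaining 6U)
11U → rack 4 (remaining 4U)
22U → rack 1 (remaining 0U)
9U → rack 6 (remaining 33U)
13U → rack 6 (remaining 20U)
32U → rack 7 (remaining 10U)
7U → rack 7 (remaining 3U)
15U → rack 6 (remaining 5U)
Final racks: [12,8,22] [40] [29,7] [27,11] [37] [9,13,15] [32,7].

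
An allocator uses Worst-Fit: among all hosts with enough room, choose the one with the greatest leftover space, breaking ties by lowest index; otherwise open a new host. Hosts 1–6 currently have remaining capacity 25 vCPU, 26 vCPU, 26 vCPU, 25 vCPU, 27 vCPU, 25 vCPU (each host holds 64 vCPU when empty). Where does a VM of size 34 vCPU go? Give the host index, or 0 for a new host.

0

No host has ≥ 34 vCPU free, so a new host is opened.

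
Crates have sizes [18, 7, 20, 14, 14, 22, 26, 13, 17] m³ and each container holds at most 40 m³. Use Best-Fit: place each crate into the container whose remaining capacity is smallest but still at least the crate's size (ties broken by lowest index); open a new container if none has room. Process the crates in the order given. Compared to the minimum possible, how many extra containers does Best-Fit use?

Best-Fit: [18,7,14] [20,14] [22,17] [26,13] → 4 containers.
Total size 151 m³; any packing needs at least ⌈151/40⌉ = 4 containers.
So 4 is already optimal.

0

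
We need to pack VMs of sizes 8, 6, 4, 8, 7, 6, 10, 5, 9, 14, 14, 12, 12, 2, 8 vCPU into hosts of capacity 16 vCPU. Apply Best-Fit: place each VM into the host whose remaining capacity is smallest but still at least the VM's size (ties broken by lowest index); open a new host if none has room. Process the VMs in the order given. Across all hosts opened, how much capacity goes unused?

Put 8 vCPU in host 1; 8 vCPU remain.
Put 6 vCPU in host 1; 2 vCPU remain.
Put 4 vCPU in host 2; 12 vCPU remain.
Put 8 vCPU in host 2; 4 vCPU remain.
Put 7 vCPU in host 3; 9 vCPU remain.
Put 6 vCPU in host 3; 3 vCPU remain.
Put 10 vCPU in host 4; 6 vCPU remain.
Put 5 vCPU in host 4; 1 vCPU remain.
Put 9 vCPU in host 5; 7 vCPU remain.
Put 14 vCPU in host 6; 2 vCPU remain.
Put 14 vCPU in host 7; 2 vCPU remain.
Put 12 vCPU in host 8; 4 vCPU remain.
Put 12 vCPU in host 9; 4 vCPU remain.
Put 2 vCPU in host 1; 0 vCPU remain.
Put 8 vCPU in host 10; 8 vCPU remain.
10 hosts × 16 vCPU = 160 vCPU; used 125 vCPU; unused 35 vCPU.

35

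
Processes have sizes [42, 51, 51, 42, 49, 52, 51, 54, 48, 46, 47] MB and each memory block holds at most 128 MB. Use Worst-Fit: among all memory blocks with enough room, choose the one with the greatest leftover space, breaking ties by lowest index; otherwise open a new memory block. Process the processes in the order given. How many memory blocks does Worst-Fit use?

42 MB → memory block 1 (remaining 86 MB)
51 MB → memory block 1 (remaining 35 MB)
51 MB → memory block 2 (remaining 77 MB)
42 MB → memory block 2 (remaining 35 MB)
49 MB → memory block 3 (remaining 79 MB)
52 MB → memory block 3 (remaining 27 MB)
51 MB → memory block 4 (remaining 77 MB)
54 MB → memory block 4 (remaining 23 MB)
48 MB → memory block 5 (remaining 80 MB)
46 MB → memory block 5 (remaining 34 MB)
47 MB → memory block 6 (remaining 81 MB)

6 memory blocks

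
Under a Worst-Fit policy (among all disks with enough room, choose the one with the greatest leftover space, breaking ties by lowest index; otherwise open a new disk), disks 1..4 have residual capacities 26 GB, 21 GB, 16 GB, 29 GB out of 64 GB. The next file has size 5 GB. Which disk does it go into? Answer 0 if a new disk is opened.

4

Disks with room: disk 1 (26 GB), disk 2 (21 GB), disk 3 (16 GB), disk 4 (29 GB).
Most room is disk 4 with 29 GB free.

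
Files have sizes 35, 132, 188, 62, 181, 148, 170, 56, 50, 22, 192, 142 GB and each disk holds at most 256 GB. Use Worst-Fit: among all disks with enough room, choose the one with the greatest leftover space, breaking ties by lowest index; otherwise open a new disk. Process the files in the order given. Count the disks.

disk 1: place 35 GB, 221 GB left
disk 1: place 132 GB, 89 GB left
disk 2: place 188 GB, 68 GB left
disk 1: place 62 GB, 27 GB left
disk 3: place 181 GB, 75 GB left
disk 4: place 148 GB, 108 GB left
disk 5: place 170 GB, 86 GB left
disk 4: place 56 GB, 52 GB left
disk 5: place 50 GB, 36 GB left
disk 3: place 22 GB, 53 GB left
disk 6: place 192 GB, 64 GB left
disk 7: place 142 GB, 114 GB left
Final disks: [35,132,62] [188] [181,22] [148,56] [170,50] [192] [142].

7 disks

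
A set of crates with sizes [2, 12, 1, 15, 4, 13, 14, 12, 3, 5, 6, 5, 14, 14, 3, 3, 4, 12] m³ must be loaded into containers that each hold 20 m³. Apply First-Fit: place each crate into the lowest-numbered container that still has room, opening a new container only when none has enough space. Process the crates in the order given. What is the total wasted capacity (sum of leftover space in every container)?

18

2 m³ → container 1 (remaining 18 m³)
12 m³ → container 1 (remaining 6 m³)
1 m³ → container 1 (remaining 5 m³)
15 m³ → container 2 (remaining 5 m³)
4 m³ → container 1 (remaining 1 m³)
13 m³ → container 3 (remaining 7 m³)
14 m³ → container 4 (remaining 6 m³)
12 m³ → container 5 (remaining 8 m³)
3 m³ → container 2 (remaining 2 m³)
5 m³ → container 3 (remaining 2 m³)
6 m³ → container 4 (remaining 0 m³)
5 m³ → container 5 (remaining 3 m³)
14 m³ → container 6 (remaining 6 m³)
14 m³ → container 7 (remaining 6 m³)
3 m³ → container 5 (remaining 0 m³)
3 m³ → container 6 (remaining 3 m³)
4 m³ → container 7 (remaining 2 m³)
12 m³ → container 8 (remaining 8 m³)
8 containers × 20 m³ = 160 m³; used 142 m³; unused 18 m³.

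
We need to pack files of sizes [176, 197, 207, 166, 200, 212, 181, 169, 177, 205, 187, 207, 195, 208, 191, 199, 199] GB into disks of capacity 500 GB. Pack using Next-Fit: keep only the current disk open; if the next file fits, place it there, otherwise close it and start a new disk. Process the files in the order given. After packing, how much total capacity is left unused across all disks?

176 GB → disk 1 (remaining 324 GB)
197 GB → disk 1 (remaining 127 GB)
207 GB → disk 2 (remaining 293 GB)
166 GB → disk 2 (remaining 127 GB)
200 GB → disk 3 (remaining 300 GB)
212 GB → disk 3 (remaining 88 GB)
181 GB → disk 4 (remaining 319 GB)
169 GB → disk 4 (remaining 150 GB)
177 GB → disk 5 (remaining 323 GB)
205 GB → disk 5 (remaining 118 GB)
187 GB → disk 6 (remaining 313 GB)
207 GB → disk 6 (remaining 106 GB)
195 GB → disk 7 (remaining 305 GB)
208 GB → disk 7 (remaining 97 GB)
191 GB → disk 8 (remaining 309 GB)
199 GB → disk 8 (remaining 110 GB)
199 GB → disk 9 (remaining 301 GB)
9 disks × 500 GB = 4500 GB; used 3276 GB; unused 1224 GB.

1224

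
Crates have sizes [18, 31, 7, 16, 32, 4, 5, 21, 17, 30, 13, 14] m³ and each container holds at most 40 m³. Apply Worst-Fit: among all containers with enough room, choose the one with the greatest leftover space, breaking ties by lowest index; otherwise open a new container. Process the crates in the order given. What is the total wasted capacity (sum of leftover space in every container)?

32

Put 18 m³ in container 1; 22 m³ remain.
Put 31 m³ in container 2; 9 m³ remain.
Put 7 m³ in container 1; 15 m³ remain.
Put 16 m³ in container 3; 24 m³ remain.
Put 32 m³ in container 4; 8 m³ remain.
Put 4 m³ in container 3; 20 m³ remain.
Put 5 m³ in container 3; 15 m³ remain.
Put 21 m³ in container 5; 19 m³ remain.
Put 17 m³ in container 5; 2 m³ remain.
Put 30 m³ in container 6; 10 m³ remain.
Put 13 m³ in container 1; 2 m³ remain.
Put 14 m³ in container 3; 1 m³ remain.
6 containers × 40 m³ = 240 m³; used 208 m³; unused 32 m³.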